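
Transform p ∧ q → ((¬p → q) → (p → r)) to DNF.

p ∧ q → ((¬p → q) → (p → r))
⇔ ¬(p ∧ q) ∨ ((¬p → q) → (p → r))   [eliminate →]
⇔ ¬(p ∧ q) ∨ ¬(¬p → q) ∨ (p → r)   [eliminate →]
⇔ ¬(p ∧ q) ∨ ¬(¬¬p ∨ q) ∨ (p → r)   [eliminate →]
⇔ ¬(p ∧ q) ∨ ¬(¬¬p ∨ q) ∨ ¬p ∨ r   [eliminate →]
⇔ ¬p ∨ ¬q ∨ ¬(¬¬p ∨ q) ∨ ¬p ∨ r   [De Morgan]
⇔ ¬p ∨ ¬q ∨ ¬¬¬p ∧ ¬q ∨ ¬p ∨ r   [De Morgan]
⇔ ¬p ∨ ¬q ∨ ¬p ∧ ¬q ∨ ¬p ∨ r   [double negation]
⇔ ¬p ∨ ¬q ∨ r   [simplify]

¬p ∨ ¬q ∨ r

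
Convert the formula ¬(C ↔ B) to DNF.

(C ∧ ¬B) ∨ (B ∧ ¬C)

¬(C ↔ B)
= ¬((C → B) ∧ (B → C))
= ¬((¬C ∨ B) ∧ (B → C))
= ¬((¬C ∨ B) ∧ (¬B ∨ C))
= ¬(¬C ∨ B) ∨ ¬(¬B ∨ C)
= (¬¬C ∧ ¬B) ∨ ¬(¬B ∨ C)
= (C ∧ ¬B) ∨ ¬(¬B ∨ C)
= (C ∧ ¬B) ∨ (¬¬B ∧ ¬C)
= (C ∧ ¬B) ∨ (B ∧ ¬C)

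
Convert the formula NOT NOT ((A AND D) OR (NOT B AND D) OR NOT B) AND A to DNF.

NOT NOT ((A AND D) OR (NOT B AND D) OR NOT B) AND A
= ((A AND D) OR (NOT B AND D) OR NOT B) AND A   [double negation]
= (A AND D AND A) OR (NOT B AND D AND A) OR (NOT B AND A)   [distribute AND over OR]
= (A AND D) OR (NOT B AND A)   [simplify]

(A AND D) OR (NOT B AND A)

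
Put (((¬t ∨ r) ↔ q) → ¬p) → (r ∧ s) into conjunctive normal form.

(((¬t ∨ r) ↔ q) → ¬p) → (r ∧ s)
= ¬(((¬t ∨ r) ↔ q) → ¬p) ∨ (r ∧ s)   (eliminate →)
= ¬(¬((¬t ∨ r) ↔ q) ∨ ¬p) ∨ (r ∧ s)   (eliminate →)
= ¬(¬(((¬t ∨ r) → q) ∧ (q → (¬t ∨ r))) ∨ ¬p) ∨ (r ∧ s)   (eliminate ↔)
= ¬(¬((¬(¬t ∨ r) ∨ q) ∧ (q → (¬t ∨ r))) ∨ ¬p) ∨ (r ∧ s)   (eliminate →)
= ¬(¬((¬(¬t ∨ r) ∨ q) ∧ (¬q ∨ ¬t ∨ r)) ∨ ¬p) ∨ (r ∧ s)   (eliminate →)
= (¬¬((¬(¬t ∨ r) ∨ q) ∧ (¬q ∨ ¬t ∨ r)) ∧ ¬¬p) ∨ (r ∧ s)   (De Morgan)
= ((¬(¬t ∨ r) ∨ q) ∧ (¬q ∨ ¬t ∨ r) ∧ ¬¬p) ∨ (r ∧ s)   (double negation)
= (((¬¬t ∧ ¬r) ∨ q) ∧ (¬q ∨ ¬t ∨ r) ∧ ¬¬p) ∨ (r ∧ s)   (De Morgan)
= (((t ∧ ¬r) ∨ q) ∧ (¬q ∨ ¬t ∨ r) ∧ ¬¬p) ∨ (r ∧ s)   (double negation)
= (((t ∧ ¬r) ∨ q) ∧ (¬q ∨ ¬t ∨ r) ∧ p) ∨ (r ∧ s)   (double negation)
= (t ∨ q ∨ r) ∧ (t ∨ q ∨ s) ∧ (¬r ∨ q ∨ r) ∧ (¬r ∨ q ∨ s) ∧ (¬q ∨ ¬t ∨ r ∨ r) ∧ (¬q ∨ ¬t ∨ r ∨ s) ∧ (p ∨ r) ∧ (p ∨ s)   (distribute ∨ over ∧)
= (t ∨ q ∨ r) ∧ (t ∨ q ∨ s) ∧ (¬r ∨ q ∨ s) ∧ (¬q ∨ ¬t ∨ r) ∧ (p ∨ r) ∧ (p ∨ s)   (simplify)

(t ∨ q ∨ r) ∧ (t ∨ q ∨ s) ∧ (¬r ∨ q ∨ s) ∧ (¬q ∨ ¬t ∨ r) ∧ (p ∨ r) ∧ (p ∨ s)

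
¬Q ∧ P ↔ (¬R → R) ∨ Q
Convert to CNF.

¬Q ∧ P ↔ (¬R → R) ∨ Q
= (¬Q ∧ P → (¬R → R) ∨ Q) ∧ ((¬R → R) ∨ Q → ¬Q ∧ P)   [eliminate ↔]
= (¬(¬Q ∧ P) ∨ (¬R → R) ∨ Q) ∧ ((¬R → R) ∨ Q → ¬Q ∧ P)   [eliminate →]
= (¬(¬Q ∧ P) ∨ ¬¬R ∨ R ∨ Q) ∧ ((¬R → R) ∨ Q → ¬Q ∧ P)   [eliminate →]
= (¬(¬Q ∧ P) ∨ ¬¬R ∨ R ∨ Q) ∧ (¬((¬R → R) ∨ Q) ∨ ¬Q ∧ P)   [eliminate →]
= (¬(¬Q ∧ P) ∨ ¬¬R ∨ R ∨ Q) ∧ (¬(¬¬R ∨ R ∨ Q) ∨ ¬Q ∧ P)   [eliminate →]
= (¬¬Q ∨ ¬P ∨ ¬¬R ∨ R ∨ Q) ∧ (¬(¬¬R ∨ R ∨ Q) ∨ ¬Q ∧ P)   [De Morgan]
= (Q ∨ ¬P ∨ ¬¬R ∨ R ∨ Q) ∧ (¬(¬¬R ∨ R ∨ Q) ∨ ¬Q ∧ P)   [double negation]
= (Q ∨ ¬P ∨ R ∨ R ∨ Q) ∧ (¬(¬¬R ∨ R ∨ Q) ∨ ¬Q ∧ P)   [double negation]
= (Q ∨ ¬P ∨ R ∨ R ∨ Q) ∧ (¬¬¬R ∧ ¬R ∧ ¬Q ∨ ¬Q ∧ P)   [De Morgan]
= (Q ∨ ¬P ∨ R ∨ R ∨ Q) ∧ (¬R ∧ ¬R ∧ ¬Q ∨ ¬Q ∧ P)   [double negation]
= (Q ∨ ¬P ∨ R ∨ R ∨ Q) ∧ (¬R ∨ ¬Q) ∧ (¬R ∨ P) ∧ (¬R ∨ ¬Q) ∧ (¬R ∨ P) ∧ (¬Q ∨ ¬Q) ∧ (¬Q ∨ P)   [distribute ∨ over ∧]
= (Q ∨ ¬P ∨ R) ∧ (¬R ∨ P) ∧ ¬Q   [simplify]

(Q ∨ ¬P ∨ R) ∧ (¬R ∨ P) ∧ ¬Q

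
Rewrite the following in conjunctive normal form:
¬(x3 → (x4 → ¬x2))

¬(x3 → (x4 → ¬x2))
⇔ ¬(¬x3 ∨ (x4 → ¬x2))   [eliminate →]
⇔ ¬(¬x3 ∨ ¬x4 ∨ ¬x2)   [eliminate →]
⇔ ¬¬x3 ∧ ¬¬x4 ∧ ¬¬x2   [De Morgan]
⇔ x3 ∧ ¬¬x4 ∧ ¬¬x2   [double negation]
⇔ x3 ∧ x4 ∧ ¬¬x2   [double negation]
⇔ x3 ∧ x4 ∧ x2   [double negation]

x3 ∧ x4 ∧ x2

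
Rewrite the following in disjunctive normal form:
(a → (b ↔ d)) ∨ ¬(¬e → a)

(a → (b ↔ d)) ∨ ¬(¬e → a)
= ¬a ∨ (b ↔ d) ∨ ¬(¬e → a)   [eliminate →]
= ¬a ∨ (b → d) ∧ (d → b) ∨ ¬(¬e → a)   [eliminate ↔]
= ¬a ∨ (¬b ∨ d) ∧ (d → b) ∨ ¬(¬e → a)   [eliminate →]
= ¬a ∨ (¬b ∨ d) ∧ (¬d ∨ b) ∨ ¬(¬e → a)   [eliminate →]
= ¬a ∨ (¬b ∨ d) ∧ (¬d ∨ b) ∨ ¬(¬¬e ∨ a)   [eliminate →]
= ¬a ∨ (¬b ∨ d) ∧ (¬d ∨ b) ∨ ¬¬¬e ∧ ¬a   [De Morgan]
= ¬a ∨ (¬b ∨ d) ∧ (¬d ∨ b) ∨ ¬e ∧ ¬a   [double negation]
= ¬a ∨ ¬b ∧ ¬d ∨ ¬b ∧ b ∨ d ∧ ¬d ∨ d ∧ b ∨ ¬e ∧ ¬a   [distribute ∧ over ∨]
= ¬a ∨ ¬b ∧ ¬d ∨ d ∧ b   [simplify]

¬a ∨ ¬b ∧ ¬d ∨ d ∧ b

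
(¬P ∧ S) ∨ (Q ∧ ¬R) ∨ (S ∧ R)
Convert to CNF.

(¬P ∧ S) ∨ (Q ∧ ¬R) ∨ (S ∧ R)
⇔ (¬P ∨ Q ∨ S) ∧ (¬P ∨ Q ∨ R) ∧ (¬P ∨ ¬R ∨ S) ∧ (¬P ∨ ¬R ∨ R) ∧ (S ∨ Q ∨ S) ∧ (S ∨ Q ∨ R) ∧ (S ∨ ¬R ∨ S) ∧ (S ∨ ¬R ∨ R)   [distribute ∨ over ∧]
⇔ (¬P ∨ Q ∨ R) ∧ (S ∨ Q) ∧ (S ∨ ¬R)   [simplify]

(¬P ∨ Q ∨ R) ∧ (S ∨ Q) ∧ (S ∨ ¬R)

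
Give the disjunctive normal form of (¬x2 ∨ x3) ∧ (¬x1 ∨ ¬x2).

(¬x2 ∨ x3) ∧ (¬x1 ∨ ¬x2)
⇔ (¬x2 ∧ ¬x1) ∨ (¬x2 ∧ ¬x2) ∨ (x3 ∧ ¬x1) ∨ (x3 ∧ ¬x2)   [distribute ∧ over ∨]
⇔ ¬x2 ∨ (x3 ∧ ¬x1)   [simplify]

¬x2 ∨ (x3 ∧ ¬x1)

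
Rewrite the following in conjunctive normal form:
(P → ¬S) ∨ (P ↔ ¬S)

¬P ∨ ¬S

(P → ¬S) ∨ (P ↔ ¬S)
⇔ ¬P ∨ ¬S ∨ (P ↔ ¬S)   — eliminate →
⇔ ¬P ∨ ¬S ∨ ((P → ¬S) ∧ (¬S → P))   — eliminate ↔
⇔ ¬P ∨ ¬S ∨ ((¬P ∨ ¬S) ∧ (¬S → P))   — eliminate →
⇔ ¬P ∨ ¬S ∨ ((¬P ∨ ¬S) ∧ (¬¬S ∨ P))   — eliminate →
⇔ ¬P ∨ ¬S ∨ ((¬P ∨ ¬S) ∧ (S ∨ P))   — double negation
⇔ (¬P ∨ ¬S ∨ ¬P ∨ ¬S) ∧ (¬P ∨ ¬S ∨ S ∨ P)   — distribute ∨ over ∧
⇔ ¬P ∨ ¬S   — simplify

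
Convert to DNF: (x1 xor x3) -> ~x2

(~x1 & ~x3) | (x3 & x1) | ~x2

(x1 xor x3) -> ~x2
= ~(x1 xor x3) | ~x2   [eliminate ->]
= ~((x1 & ~x3) | (~x1 & x3)) | ~x2   [expand xor]
= (~(x1 & ~x3) & ~(~x1 & x3)) | ~x2   [De Morgan]
= ((~x1 | ~~x3) & ~(~x1 & x3)) | ~x2   [De Morgan]
= ((~x1 | x3) & ~(~x1 & x3)) | ~x2   [double negation]
= ((~x1 | x3) & (~~x1 | ~x3)) | ~x2   [De Morgan]
= ((~x1 | x3) & (x1 | ~x3)) | ~x2   [double negation]
= (~x1 & x1) | (~x1 & ~x3) | (x3 & x1) | (x3 & ~x3) | ~x2   [distribute & over |]
= (~x1 & ~x3) | (x3 & x1) | ~x2   [simplify]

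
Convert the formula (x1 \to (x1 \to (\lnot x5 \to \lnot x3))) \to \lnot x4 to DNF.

(x1 \land \lnot x5 \land x3) \lor \lnot x4

(x1 \to (x1 \to (\lnot x5 \to \lnot x3))) \to \lnot x4
= \lnot (x1 \to (x1 \to (\lnot x5 \to \lnot x3))) \lor \lnot x4   [eliminate \to]
= \lnot (\lnot x1 \lor (x1 \to (\lnot x5 \to \lnot x3))) \lor \lnot x4   [eliminate \to]
= \lnot (\lnot x1 \lor \lnot x1 \lor (\lnot x5 \to \lnot x3)) \lor \lnot x4   [eliminate \to]
= \lnot (\lnot x1 \lor \lnot x1 \lor \lnot \lnot x5 \lor \lnot x3) \lor \lnot x4   [eliminate \to]
= (\lnot \lnot x1 \land \lnot \lnot x1 \land \lnot \lnot \lnot x5 \land \lnot \lnot x3) \lor \lnot x4   [De Morgan]
= (x1 \land \lnot \lnot x1 \land \lnot \lnot \lnot x5 \land \lnot \lnot x3) \lor \lnot x4   [double negation]
= (x1 \land x1 \land \lnot \lnot \lnot x5 \land \lnot \lnot x3) \lor \lnot x4   [double negation]
= (x1 \land x1 \land \lnot x5 \land \lnot \lnot x3) \lor \lnot x4   [double negation]
= (x1 \land x1 \land \lnot x5 \land x3) \lor \lnot x4   [double negation]
= (x1 \land \lnot x5 \land x3) \lor \lnot x4   [simplify]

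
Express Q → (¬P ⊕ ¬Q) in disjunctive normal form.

¬Q ∨ (¬P ∧ Q)

Q → (¬P ⊕ ¬Q)
⇔ ¬Q ∨ (¬P ⊕ ¬Q)   — eliminate →
⇔ ¬Q ∨ (¬P ∧ ¬¬Q) ∨ (¬¬P ∧ ¬Q)   — expand ⊕
⇔ ¬Q ∨ (¬P ∧ Q) ∨ (¬¬P ∧ ¬Q)   — double negation
⇔ ¬Q ∨ (¬P ∧ Q) ∨ (P ∧ ¬Q)   — double negation
⇔ ¬Q ∨ (¬P ∧ Q)   — simplify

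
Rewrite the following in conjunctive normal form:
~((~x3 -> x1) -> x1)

(x3 | x1) & ~x1

~((~x3 -> x1) -> x1)
= ~(~(~x3 -> x1) | x1)   [eliminate ->]
= ~(~(~~x3 | x1) | x1)   [eliminate ->]
= ~~(~~x3 | x1) & ~x1   [De Morgan]
= (~~x3 | x1) & ~x1   [double negation]
= (x3 | x1) & ~x1   [double negation]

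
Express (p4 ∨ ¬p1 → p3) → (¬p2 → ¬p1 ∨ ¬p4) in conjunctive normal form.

(p4 ∨ ¬p1 → p3) → (¬p2 → ¬p1 ∨ ¬p4)
⇔ ¬(p4 ∨ ¬p1 → p3) ∨ (¬p2 → ¬p1 ∨ ¬p4)
⇔ ¬(¬(p4 ∨ ¬p1) ∨ p3) ∨ (¬p2 → ¬p1 ∨ ¬p4)
⇔ ¬(¬(p4 ∨ ¬p1) ∨ p3) ∨ ¬¬p2 ∨ ¬p1 ∨ ¬p4
⇔ ¬¬(p4 ∨ ¬p1) ∧ ¬p3 ∨ ¬¬p2 ∨ ¬p1 ∨ ¬p4
⇔ (p4 ∨ ¬p1) ∧ ¬p3 ∨ ¬¬p2 ∨ ¬p1 ∨ ¬p4
⇔ (p4 ∨ ¬p1) ∧ ¬p3 ∨ p2 ∨ ¬p1 ∨ ¬p4
⇔ (p4 ∨ ¬p1 ∨ p2 ∨ ¬p1 ∨ ¬p4) ∧ (¬p3 ∨ p2 ∨ ¬p1 ∨ ¬p4)
⇔ ¬p3 ∨ p2 ∨ ¬p1 ∨ ¬p4

¬p3 ∨ p2 ∨ ¬p1 ∨ ¬p4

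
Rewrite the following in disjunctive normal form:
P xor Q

P xor Q
⇔ (P & ~Q) | (~P & Q)   — expand xor

(P & ~Q) | (~P & Q)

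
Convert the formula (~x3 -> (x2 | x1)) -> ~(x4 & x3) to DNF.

(~x3 -> (x2 | x1)) -> ~(x4 & x3)
≡ ~(~x3 -> (x2 | x1)) | ~(x4 & x3)   [eliminate ->]
≡ ~(~~x3 | x2 | x1) | ~(x4 & x3)   [eliminate ->]
≡ (~~~x3 & ~x2 & ~x1) | ~(x4 & x3)   [De Morgan]
≡ (~x3 & ~x2 & ~x1) | ~(x4 & x3)   [double negation]
≡ (~x3 & ~x2 & ~x1) | ~x4 | ~x3   [De Morgan]
≡ ~x4 | ~x3   [simplify]

~x4 | ~x3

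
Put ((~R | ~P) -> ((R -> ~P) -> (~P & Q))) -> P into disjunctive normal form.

((~R | ~P) -> ((R -> ~P) -> (~P & Q))) -> P
≡ ~((~R | ~P) -> ((R -> ~P) -> (~P & Q))) | P   — eliminate ->
≡ ~(~(~R | ~P) | ((R -> ~P) -> (~P & Q))) | P   — eliminate ->
≡ ~(~(~R | ~P) | ~(R -> ~P) | (~P & Q)) | P   — eliminate ->
≡ ~(~(~R | ~P) | ~(~R | ~P) | (~P & Q)) | P   — eliminate ->
≡ (~~(~R | ~P) & ~~(~R | ~P) & ~(~P & Q)) | P   — De Morgan
≡ ((~R | ~P) & ~~(~R | ~P) & ~(~P & Q)) | P   — double negation
≡ ((~R | ~P) & (~R | ~P) & ~(~P & Q)) | P   — double negation
≡ ((~R | ~P) & (~R | ~P) & (~~P | ~Q)) | P   — De Morgan
≡ ((~R | ~P) & (~R | ~P) & (P | ~Q)) | P   — double negation
≡ (~R & ~R & P) | (~R & ~R & ~Q) | (~R & ~P & P) | (~R & ~P & ~Q) | (~P & ~R & P) | (~P & ~R & ~Q) | (~P & ~P & P) | (~P & ~P & ~Q) | P   — distribute & over |
≡ (~R & ~Q) | (~P & ~Q) | P   — simplify

(~R & ~Q) | (~P & ~Q) | P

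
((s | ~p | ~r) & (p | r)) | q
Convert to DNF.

((s | ~p | ~r) & (p | r)) | q
≡ (s & p) | (s & r) | (~p & p) | (~p & r) | (~r & p) | (~r & r) | q
≡ (s & p) | (s & r) | (~p & r) | (~r & p) | q

(s & p) | (s & r) | (~p & r) | (~r & p) | q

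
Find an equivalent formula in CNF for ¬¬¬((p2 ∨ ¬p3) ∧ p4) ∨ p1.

¬¬¬((p2 ∨ ¬p3) ∧ p4) ∨ p1
≡ ¬((p2 ∨ ¬p3) ∧ p4) ∨ p1   [double negation]
≡ ¬(p2 ∨ ¬p3) ∨ ¬p4 ∨ p1   [De Morgan]
≡ (¬p2 ∧ ¬¬p3) ∨ ¬p4 ∨ p1   [De Morgan]
≡ (¬p2 ∧ p3) ∨ ¬p4 ∨ p1   [double negation]
≡ (¬p2 ∨ ¬p4 ∨ p1) ∧ (p3 ∨ ¬p4 ∨ p1)   [distribute ∨ over ∧]

(¬p2 ∨ ¬p4 ∨ p1) ∧ (p3 ∨ ¬p4 ∨ p1)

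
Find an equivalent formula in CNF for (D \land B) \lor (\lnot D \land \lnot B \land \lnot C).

(D \lor \lnot B) \land (D \lor \lnot C) \land (B \lor \lnot D) \land (B \lor \lnot C)

(D \land B) \lor (\lnot D \land \lnot B \land \lnot C)
= (D \lor \lnot D) \land (D \lor \lnot B) \land (D \lor \lnot C) \land (B \lor \lnot D) \land (B \lor \lnot B) \land (B \lor \lnot C)
= (D \lor \lnot B) \land (D \lor \lnot C) \land (B \lor \lnot D) \land (B \lor \lnot C)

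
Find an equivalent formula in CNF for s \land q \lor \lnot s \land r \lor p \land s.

s \land q \lor \lnot s \land r \lor p \land s
≡ (s \lor \lnot s \lor p) \land (s \lor \lnot s \lor s) \land (s \lor r \lor p) \land (s \lor r \lor s) \land (q \lor \lnot s \lor p) \land (q \lor \lnot s \lor s) \land (q \lor r \lor p) \land (q \lor r \lor s)   [distribute \lor over \land]
≡ (s \lor r) \land (q \lor \lnot s \lor p) \land (q \lor r \lor p)   [simplify]

(s \lor r) \land (q \lor \lnot s \lor p) \land (q \lor r \lor p)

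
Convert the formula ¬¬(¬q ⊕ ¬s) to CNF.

(¬q ∨ ¬s) ∧ (q ∨ s)

¬¬(¬q ⊕ ¬s)
≡ ¬¬((¬q ∨ ¬s) ∧ ¬(¬q ∧ ¬s))   [expand ⊕]
≡ (¬q ∨ ¬s) ∧ ¬(¬q ∧ ¬s)   [double negation]
≡ (¬q ∨ ¬s) ∧ (¬¬q ∨ ¬¬s)   [De Morgan]
≡ (¬q ∨ ¬s) ∧ (q ∨ ¬¬s)   [double negation]
≡ (¬q ∨ ¬s) ∧ (q ∨ s)   [double negation]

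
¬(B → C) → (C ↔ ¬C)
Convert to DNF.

¬B ∨ C

¬(B → C) → (C ↔ ¬C)
= ¬¬(B → C) ∨ (C ↔ ¬C)
= ¬¬(¬B ∨ C) ∨ (C ↔ ¬C)
= ¬¬(¬B ∨ C) ∨ (C → ¬C) ∧ (¬C → C)
= ¬¬(¬B ∨ C) ∨ (¬C ∨ ¬C) ∧ (¬C → C)
= ¬¬(¬B ∨ C) ∨ (¬C ∨ ¬C) ∧ (¬¬C ∨ C)
= ¬B ∨ C ∨ (¬C ∨ ¬C) ∧ (¬¬C ∨ C)
= ¬B ∨ C ∨ (¬C ∨ ¬C) ∧ (C ∨ C)
= ¬B ∨ C ∨ ¬C ∧ C ∨ ¬C ∧ C ∨ ¬C ∧ C ∨ ¬C ∧ C
= ¬B ∨ C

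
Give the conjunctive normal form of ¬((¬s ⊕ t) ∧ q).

(s ∨ t ∨ ¬q) ∧ (¬t ∨ ¬s ∨ ¬q)

¬((¬s ⊕ t) ∧ q)
= ¬((¬s ∨ t) ∧ ¬(¬s ∧ t) ∧ q)   — expand ⊕
= ¬(¬s ∨ t) ∨ ¬¬(¬s ∧ t) ∨ ¬q   — De Morgan
= (¬¬s ∧ ¬t) ∨ ¬¬(¬s ∧ t) ∨ ¬q   — De Morgan
= (s ∧ ¬t) ∨ ¬¬(¬s ∧ t) ∨ ¬q   — double negation
= (s ∧ ¬t) ∨ (¬s ∧ t) ∨ ¬q   — double negation
= (s ∨ ¬s ∨ ¬q) ∧ (s ∨ t ∨ ¬q) ∧ (¬t ∨ ¬s ∨ ¬q) ∧ (¬t ∨ t ∨ ¬q)   — distribute ∨ over ∧
= (s ∨ t ∨ ¬q) ∧ (¬t ∨ ¬s ∨ ¬q)   — simplify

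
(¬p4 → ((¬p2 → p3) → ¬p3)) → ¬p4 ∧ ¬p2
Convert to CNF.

(¬p4 → ((¬p2 → p3) → ¬p3)) → ¬p4 ∧ ¬p2
= ¬(¬p4 → ((¬p2 → p3) → ¬p3)) ∨ ¬p4 ∧ ¬p2
= ¬(¬¬p4 ∨ ((¬p2 → p3) → ¬p3)) ∨ ¬p4 ∧ ¬p2
= ¬(¬¬p4 ∨ ¬(¬p2 → p3) ∨ ¬p3) ∨ ¬p4 ∧ ¬p2
= ¬(¬¬p4 ∨ ¬(¬¬p2 ∨ p3) ∨ ¬p3) ∨ ¬p4 ∧ ¬p2
= ¬¬¬p4 ∧ ¬¬(¬¬p2 ∨ p3) ∧ ¬¬p3 ∨ ¬p4 ∧ ¬p2
= ¬p4 ∧ ¬¬(¬¬p2 ∨ p3) ∧ ¬¬p3 ∨ ¬p4 ∧ ¬p2
= ¬p4 ∧ (¬¬p2 ∨ p3) ∧ ¬¬p3 ∨ ¬p4 ∧ ¬p2
= ¬p4 ∧ (p2 ∨ p3) ∧ ¬¬p3 ∨ ¬p4 ∧ ¬p2
= ¬p4 ∧ (p2 ∨ p3) ∧ p3 ∨ ¬p4 ∧ ¬p2
= (¬p4 ∨ ¬p4) ∧ (¬p4 ∨ ¬p2) ∧ (p2 ∨ p3 ∨ ¬p4) ∧ (p2 ∨ p3 ∨ ¬p2) ∧ (p3 ∨ ¬p4) ∧ (p3 ∨ ¬p2)
= ¬p4 ∧ (p3 ∨ ¬p2)

¬p4 ∧ (p3 ∨ ¬p2)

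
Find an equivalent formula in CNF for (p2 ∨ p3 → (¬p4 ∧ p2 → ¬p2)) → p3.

(p2 ∨ p3 → (¬p4 ∧ p2 → ¬p2)) → p3
≡ ¬(p2 ∨ p3 → (¬p4 ∧ p2 → ¬p2)) ∨ p3   [eliminate →]
≡ ¬(¬(p2 ∨ p3) ∨ (¬p4 ∧ p2 → ¬p2)) ∨ p3   [eliminate →]
≡ ¬(¬(p2 ∨ p3) ∨ ¬(¬p4 ∧ p2) ∨ ¬p2) ∨ p3   [eliminate →]
≡ ¬¬(p2 ∨ p3) ∧ ¬¬(¬p4 ∧ p2) ∧ ¬¬p2 ∨ p3   [De Morgan]
≡ (p2 ∨ p3) ∧ ¬¬(¬p4 ∧ p2) ∧ ¬¬p2 ∨ p3   [double negation]
≡ (p2 ∨ p3) ∧ ¬p4 ∧ p2 ∧ ¬¬p2 ∨ p3   [double negation]
≡ (p2 ∨ p3) ∧ ¬p4 ∧ p2 ∧ p2 ∨ p3   [double negation]
≡ (p2 ∨ p3 ∨ p3) ∧ (¬p4 ∨ p3) ∧ (p2 ∨ p3) ∧ (p2 ∨ p3)   [distribute ∨ over ∧]
≡ (p2 ∨ p3) ∧ (¬p4 ∨ p3)   [simplify]

(p2 ∨ p3) ∧ (¬p4 ∨ p3)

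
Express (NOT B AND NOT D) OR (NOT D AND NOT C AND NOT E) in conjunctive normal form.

(NOT B AND NOT D) OR (NOT D AND NOT C AND NOT E)
≡ (NOT B OR NOT D) AND (NOT B OR NOT C) AND (NOT B OR NOT E) AND (NOT D OR NOT D) AND (NOT D OR NOT C) AND (NOT D OR NOT E)   [distribute OR over AND]
≡ (NOT B OR NOT C) AND (NOT B OR NOT E) AND NOT D   [simplify]

(NOT B OR NOT C) AND (NOT B OR NOT E) AND NOT D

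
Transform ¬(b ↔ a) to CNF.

(b ∨ a) ∧ (¬a ∨ ¬b)

¬(b ↔ a)
≡ ¬((b → a) ∧ (a → b))   — eliminate ↔
≡ ¬((¬b ∨ a) ∧ (a → b))   — eliminate →
≡ ¬((¬b ∨ a) ∧ (¬a ∨ b))   — eliminate →
≡ ¬(¬b ∨ a) ∨ ¬(¬a ∨ b)   — De Morgan
≡ (¬¬b ∧ ¬a) ∨ ¬(¬a ∨ b)   — De Morgan
≡ (b ∧ ¬a) ∨ ¬(¬a ∨ b)   — double negation
≡ (b ∧ ¬a) ∨ (¬¬a ∧ ¬b)   — De Morgan
≡ (b ∧ ¬a) ∨ (a ∧ ¬b)   — double negation
≡ (b ∨ a) ∧ (b ∨ ¬b) ∧ (¬a ∨ a) ∧ (¬a ∨ ¬b)   — distribute ∨ over ∧
≡ (b ∨ a) ∧ (¬a ∨ ¬b)   — simplify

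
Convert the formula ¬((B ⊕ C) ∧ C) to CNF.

¬C ∨ B

¬((B ⊕ C) ∧ C)
= ¬((B ∨ C) ∧ ¬(B ∧ C) ∧ C)
= ¬(B ∨ C) ∨ ¬¬(B ∧ C) ∨ ¬C
= (¬B ∧ ¬C) ∨ ¬¬(B ∧ C) ∨ ¬C
= (¬B ∧ ¬C) ∨ (B ∧ C) ∨ ¬C
= (¬B ∨ B ∨ ¬C) ∧ (¬B ∨ C ∨ ¬C) ∧ (¬C ∨ B ∨ ¬C) ∧ (¬C ∨ C ∨ ¬C)
= ¬C ∨ B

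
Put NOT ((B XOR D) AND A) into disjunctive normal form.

NOT ((B XOR D) AND A)
⇔ NOT (((B AND NOT D) OR (NOT B AND D)) AND A)
⇔ NOT ((B AND NOT D) OR (NOT B AND D)) OR NOT A
⇔ (NOT (B AND NOT D) AND NOT (NOT B AND D)) OR NOT A
⇔ ((NOT B OR NOT NOT D) AND NOT (NOT B AND D)) OR NOT A
⇔ ((NOT B OR D) AND NOT (NOT B AND D)) OR NOT A
⇔ ((NOT B OR D) AND (NOT NOT B OR NOT D)) OR NOT A
⇔ ((NOT B OR D) AND (B OR NOT D)) OR NOT A
⇔ (NOT B AND B) OR (NOT B AND NOT D) OR (D AND B) OR (D AND NOT D) OR NOT A
⇔ (NOT B AND NOT D) OR (D AND B) OR NOT A

(NOT B AND NOT D) OR (D AND B) OR NOT A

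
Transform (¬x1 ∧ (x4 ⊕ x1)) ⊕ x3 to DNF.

(¬x1 ∧ (x4 ⊕ x1)) ⊕ x3
⇔ (¬x1 ∧ (x4 ⊕ x1) ∧ ¬x3) ∨ (¬(¬x1 ∧ (x4 ⊕ x1)) ∧ x3)   [expand ⊕]
⇔ (¬x1 ∧ ((x4 ∧ ¬x1) ∨ (¬x4 ∧ x1)) ∧ ¬x3) ∨ (¬(¬x1 ∧ (x4 ⊕ x1)) ∧ x3)   [expand ⊕]
⇔ (¬x1 ∧ ((x4 ∧ ¬x1) ∨ (¬x4 ∧ x1)) ∧ ¬x3) ∨ (¬(¬x1 ∧ ((x4 ∧ ¬x1) ∨ (¬x4 ∧ x1))) ∧ x3)   [expand ⊕]
⇔ (¬x1 ∧ ((x4 ∧ ¬x1) ∨ (¬x4 ∧ x1)) ∧ ¬x3) ∨ ((¬¬x1 ∨ ¬((x4 ∧ ¬x1) ∨ (¬x4 ∧ x1))) ∧ x3)   [De Morgan]
⇔ (¬x1 ∧ ((x4 ∧ ¬x1) ∨ (¬x4 ∧ x1)) ∧ ¬x3) ∨ ((x1 ∨ ¬((x4 ∧ ¬x1) ∨ (¬x4 ∧ x1))) ∧ x3)   [double negation]
⇔ (¬x1 ∧ ((x4 ∧ ¬x1) ∨ (¬x4 ∧ x1)) ∧ ¬x3) ∨ ((x1 ∨ (¬(x4 ∧ ¬x1) ∧ ¬(¬x4 ∧ x1))) ∧ x3)   [De Morgan]
⇔ (¬x1 ∧ ((x4 ∧ ¬x1) ∨ (¬x4 ∧ x1)) ∧ ¬x3) ∨ ((x1 ∨ ((¬x4 ∨ ¬¬x1) ∧ ¬(¬x4 ∧ x1))) ∧ x3)   [De Morgan]
⇔ (¬x1 ∧ ((x4 ∧ ¬x1) ∨ (¬x4 ∧ x1)) ∧ ¬x3) ∨ ((x1 ∨ ((¬x4 ∨ x1) ∧ ¬(¬x4 ∧ x1))) ∧ x3)   [double negation]
⇔ (¬x1 ∧ ((x4 ∧ ¬x1) ∨ (¬x4 ∧ x1)) ∧ ¬x3) ∨ ((x1 ∨ ((¬x4 ∨ x1) ∧ (¬¬x4 ∨ ¬x1))) ∧ x3)   [De Morgan]
⇔ (¬x1 ∧ ((x4 ∧ ¬x1) ∨ (¬x4 ∧ x1)) ∧ ¬x3) ∨ ((x1 ∨ ((¬x4 ∨ x1) ∧ (x4 ∨ ¬x1))) ∧ x3)   [double negation]
⇔ (¬x1 ∧ x4 ∧ ¬x1 ∧ ¬x3) ∨ (¬x1 ∧ ¬x4 ∧ x1 ∧ ¬x3) ∨ (x1 ∧ x3) ∨ (¬x4 ∧ x4 ∧ x3) ∨ (¬x4 ∧ ¬x1 ∧ x3) ∨ (x1 ∧ x4 ∧ x3) ∨ (x1 ∧ ¬x1 ∧ x3)   [distribute ∧ over ∨]
⇔ (¬x1 ∧ x4 ∧ ¬x3) ∨ (x1 ∧ x3) ∨ (¬x4 ∧ ¬x1 ∧ x3)   [simplify]

(¬x1 ∧ x4 ∧ ¬x3) ∨ (x1 ∧ x3) ∨ (¬x4 ∧ ¬x1 ∧ x3)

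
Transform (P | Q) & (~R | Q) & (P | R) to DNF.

(P | Q) & (~R | Q) & (P | R)
= (P & ~R & P) | (P & ~R & R) | (P & Q & P) | (P & Q & R) | (Q & ~R & P) | (Q & ~R & R) | (Q & Q & P) | (Q & Q & R)   — distribute & over |
= (P & ~R) | (P & Q) | (Q & R)   — simplify

(P & ~R) | (P & Q) | (Q & R)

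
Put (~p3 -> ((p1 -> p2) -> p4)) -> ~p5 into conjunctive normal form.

(~p3 -> ((p1 -> p2) -> p4)) -> ~p5
= ~(~p3 -> ((p1 -> p2) -> p4)) | ~p5
= ~(~~p3 | ((p1 -> p2) -> p4)) | ~p5
= ~(~~p3 | ~(p1 -> p2) | p4) | ~p5
= ~(~~p3 | ~(~p1 | p2) | p4) | ~p5
= (~~~p3 & ~~(~p1 | p2) & ~p4) | ~p5
= (~p3 & ~~(~p1 | p2) & ~p4) | ~p5
= (~p3 & (~p1 | p2) & ~p4) | ~p5
= (~p3 | ~p5) & (~p1 | p2 | ~p5) & (~p4 | ~p5)

(~p3 | ~p5) & (~p1 | p2 | ~p5) & (~p4 | ~p5)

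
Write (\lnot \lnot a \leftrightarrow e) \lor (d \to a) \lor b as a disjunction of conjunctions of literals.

(\lnot \lnot a \leftrightarrow e) \lor (d \to a) \lor b
= (\lnot \lnot a \to e) \land (e \to \lnot \lnot a) \lor (d \to a) \lor b   [eliminate \leftrightarrow]
= (\lnot \lnot \lnot a \lor e) \land (e \to \lnot \lnot a) \lor (d \to a) \lor b   [eliminate \to]
= (\lnot \lnot \lnot a \lor e) \land (\lnot e \lor \lnot \lnot a) \lor (d \to a) \lor b   [eliminate \to]
= (\lnot \lnot \lnot a \lor e) \land (\lnot e \lor \lnot \lnot a) \lor \lnot d \lor a \lor b   [eliminate \to]
= (\lnot a \lor e) \land (\lnot e \lor \lnot \lnot a) \lor \lnot d \lor a \lor b   [double negation]
= (\lnot a \lor e) \land (\lnot e \lor a) \lor \lnot d \lor a \lor b   [double negation]
= \lnot a \land \lnot e \lor \lnot a \land a \lor e \land \lnot e \lor e \land a \lor \lnot d \lor a \lor b   [distribute \land over \lor]
= \lnot a \land \lnot e \lor \lnot d \lor a \lor b   [simplify]

\lnot a \land \lnot e \lor \lnot d \lor a \lor b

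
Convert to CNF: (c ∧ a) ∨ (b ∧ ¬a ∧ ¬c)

(c ∨ b) ∧ (c ∨ ¬a) ∧ (a ∨ b) ∧ (a ∨ ¬c)

(c ∧ a) ∨ (b ∧ ¬a ∧ ¬c)
≡ (c ∨ b) ∧ (c ∨ ¬a) ∧ (c ∨ ¬c) ∧ (a ∨ b) ∧ (a ∨ ¬a) ∧ (a ∨ ¬c)   [distribute ∨ over ∧]
≡ (c ∨ b) ∧ (c ∨ ¬a) ∧ (a ∨ b) ∧ (a ∨ ¬c)   [simplify]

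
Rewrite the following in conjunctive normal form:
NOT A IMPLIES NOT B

NOT A IMPLIES NOT B
≡ NOT NOT A OR NOT B   [eliminate IMPLIES]
≡ A OR NOT B   [double negation]

A OR NOT B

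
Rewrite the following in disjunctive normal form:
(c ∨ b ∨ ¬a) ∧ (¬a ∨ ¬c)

(b ∧ ¬c) ∨ ¬a

(c ∨ b ∨ ¬a) ∧ (¬a ∨ ¬c)
= (c ∧ ¬a) ∨ (c ∧ ¬c) ∨ (b ∧ ¬a) ∨ (b ∧ ¬c) ∨ (¬a ∧ ¬a) ∨ (¬a ∧ ¬c)   (distribute ∧ over ∨)
= (b ∧ ¬c) ∨ ¬a   (simplify)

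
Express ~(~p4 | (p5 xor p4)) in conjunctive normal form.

p4 & (~p4 | p5)

~(~p4 | (p5 xor p4))
⇔ ~(~p4 | ((p5 | p4) & ~(p5 & p4)))   (expand xor)
⇔ ~~p4 & ~((p5 | p4) & ~(p5 & p4))   (De Morgan)
⇔ p4 & ~((p5 | p4) & ~(p5 & p4))   (double negation)
⇔ p4 & (~(p5 | p4) | ~~(p5 & p4))   (De Morgan)
⇔ p4 & ((~p5 & ~p4) | ~~(p5 & p4))   (De Morgan)
⇔ p4 & ((~p5 & ~p4) | (p5 & p4))   (double negation)
⇔ p4 & (~p5 | p5) & (~p5 | p4) & (~p4 | p5) & (~p4 | p4)   (distribute | over &)
⇔ p4 & (~p4 | p5)   (simplify)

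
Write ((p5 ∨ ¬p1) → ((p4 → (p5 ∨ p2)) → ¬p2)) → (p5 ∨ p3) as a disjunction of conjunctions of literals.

(¬p1 ∧ p2) ∨ p5 ∨ p3

((p5 ∨ ¬p1) → ((p4 → (p5 ∨ p2)) → ¬p2)) → (p5 ∨ p3)
≡ ¬((p5 ∨ ¬p1) → ((p4 → (p5 ∨ p2)) → ¬p2)) ∨ p5 ∨ p3   — eliminate →
≡ ¬(¬(p5 ∨ ¬p1) ∨ ((p4 → (p5 ∨ p2)) → ¬p2)) ∨ p5 ∨ p3   — eliminate →
≡ ¬(¬(p5 ∨ ¬p1) ∨ ¬(p4 → (p5 ∨ p2)) ∨ ¬p2) ∨ p5 ∨ p3   — eliminate →
≡ ¬(¬(p5 ∨ ¬p1) ∨ ¬(¬p4 ∨ p5 ∨ p2) ∨ ¬p2) ∨ p5 ∨ p3   — eliminate →
≡ (¬¬(p5 ∨ ¬p1) ∧ ¬¬(¬p4 ∨ p5 ∨ p2) ∧ ¬¬p2) ∨ p5 ∨ p3   — De Morgan
≡ ((p5 ∨ ¬p1) ∧ ¬¬(¬p4 ∨ p5 ∨ p2) ∧ ¬¬p2) ∨ p5 ∨ p3   — double negation
≡ ((p5 ∨ ¬p1) ∧ (¬p4 ∨ p5 ∨ p2) ∧ ¬¬p2) ∨ p5 ∨ p3   — double negation
≡ ((p5 ∨ ¬p1) ∧ (¬p4 ∨ p5 ∨ p2) ∧ p2) ∨ p5 ∨ p3   — double negation
≡ (p5 ∧ ¬p4 ∧ p2) ∨ (p5 ∧ p5 ∧ p2) ∨ (p5 ∧ p2 ∧ p2) ∨ (¬p1 ∧ ¬p4 ∧ p2) ∨ (¬p1 ∧ p5 ∧ p2) ∨ (¬p1 ∧ p2 ∧ p2) ∨ p5 ∨ p3   — distribute ∧ over ∨
≡ (¬p1 ∧ p2) ∨ p5 ∨ p3   — simplify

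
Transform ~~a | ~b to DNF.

~~a | ~b
= a | ~b   [double negation]

a | ~b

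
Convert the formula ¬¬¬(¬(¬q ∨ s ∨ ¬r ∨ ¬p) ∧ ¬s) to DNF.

¬¬¬(¬(¬q ∨ s ∨ ¬r ∨ ¬p) ∧ ¬s)
= ¬(¬(¬q ∨ s ∨ ¬r ∨ ¬p) ∧ ¬s)   (double negation)
= ¬¬(¬q ∨ s ∨ ¬r ∨ ¬p) ∨ ¬¬s   (De Morgan)
= ¬q ∨ s ∨ ¬r ∨ ¬p ∨ ¬¬s   (double negation)
= ¬q ∨ s ∨ ¬r ∨ ¬p ∨ s   (double negation)
= ¬q ∨ s ∨ ¬r ∨ ¬p   (simplify)

¬q ∨ s ∨ ¬r ∨ ¬p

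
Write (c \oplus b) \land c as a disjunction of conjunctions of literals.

c \land \lnot b

(c \oplus b) \land c
≡ ((c \land \lnot b) \lor (\lnot c \land b)) \land c   — expand \oplus
≡ (c \land \lnot b \land c) \lor (\lnot c \land b \land c)   — distribute \land over \lor
≡ c \land \lnot b   — simplify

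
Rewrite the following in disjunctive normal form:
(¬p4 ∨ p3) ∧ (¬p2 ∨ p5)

(¬p4 ∨ p3) ∧ (¬p2 ∨ p5)
⇔ (¬p4 ∧ ¬p2) ∨ (¬p4 ∧ p5) ∨ (p3 ∧ ¬p2) ∨ (p3 ∧ p5)   [distribute ∧ over ∨]

(¬p4 ∧ ¬p2) ∨ (¬p4 ∧ p5) ∨ (p3 ∧ ¬p2) ∨ (p3 ∧ p5)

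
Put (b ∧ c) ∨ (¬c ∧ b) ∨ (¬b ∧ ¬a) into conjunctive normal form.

(b ∧ c) ∨ (¬c ∧ b) ∨ (¬b ∧ ¬a)
= (b ∨ ¬c ∨ ¬b) ∧ (b ∨ ¬c ∨ ¬a) ∧ (b ∨ b ∨ ¬b) ∧ (b ∨ b ∨ ¬a) ∧ (c ∨ ¬c ∨ ¬b) ∧ (c ∨ ¬c ∨ ¬a) ∧ (c ∨ b ∨ ¬b) ∧ (c ∨ b ∨ ¬a)   [distribute ∨ over ∧]
= b ∨ ¬a   [simplify]

b ∨ ¬a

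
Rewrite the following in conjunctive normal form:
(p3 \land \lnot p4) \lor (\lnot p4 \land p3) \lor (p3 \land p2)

p3 \land (\lnot p4 \lor p2)

(p3 \land \lnot p4) \lor (\lnot p4 \land p3) \lor (p3 \land p2)
≡ (p3 \lor \lnot p4 \lor p3) \land (p3 \lor \lnot p4 \lor p2) \land (p3 \lor p3 \lor p3) \land (p3 \lor p3 \lor p2) \land (\lnot p4 \lor \lnot p4 \lor p3) \land (\lnot p4 \lor \lnot p4 \lor p2) \land (\lnot p4 \lor p3 \lor p3) \land (\lnot p4 \lor p3 \lor p2)   (distribute \lor over \land)
≡ p3 \land (\lnot p4 \lor p2)   (simplify)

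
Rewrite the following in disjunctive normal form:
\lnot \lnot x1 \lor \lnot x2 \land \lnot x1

x1 \lor \lnot x2 \land \lnot x1

\lnot \lnot x1 \lor \lnot x2 \land \lnot x1
⇔ x1 \lor \lnot x2 \land \lnot x1   [double negation]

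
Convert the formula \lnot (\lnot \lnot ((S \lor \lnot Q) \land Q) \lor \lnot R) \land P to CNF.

(\lnot S \lor \lnot Q) \land R \land P

\lnot (\lnot \lnot ((S \lor \lnot Q) \land Q) \lor \lnot R) \land P
≡ \lnot \lnot \lnot ((S \lor \lnot Q) \land Q) \land \lnot \lnot R \land P
≡ \lnot ((S \lor \lnot Q) \land Q) \land \lnot \lnot R \land P
≡ (\lnot (S \lor \lnot Q) \lor \lnot Q) \land \lnot \lnot R \land P
≡ (\lnot S \land \lnot \lnot Q \lor \lnot Q) \land \lnot \lnot R \land P
≡ (\lnot S \land Q \lor \lnot Q) \land \lnot \lnot R \land P
≡ (\lnot S \land Q \lor \lnot Q) \land R \land P
≡ (\lnot S \lor \lnot Q) \land (Q \lor \lnot Q) \land R \land P
≡ (\lnot S \lor \lnot Q) \land R \land P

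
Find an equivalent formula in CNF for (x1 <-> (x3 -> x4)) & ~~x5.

(x1 <-> (x3 -> x4)) & ~~x5
≡ (x1 -> (x3 -> x4)) & ((x3 -> x4) -> x1) & ~~x5   [eliminate <->]
≡ (~x1 | (x3 -> x4)) & ((x3 -> x4) -> x1) & ~~x5   [eliminate ->]
≡ (~x1 | ~x3 | x4) & ((x3 -> x4) -> x1) & ~~x5   [eliminate ->]
≡ (~x1 | ~x3 | x4) & (~(x3 -> x4) | x1) & ~~x5   [eliminate ->]
≡ (~x1 | ~x3 | x4) & (~(~x3 | x4) | x1) & ~~x5   [eliminate ->]
≡ (~x1 | ~x3 | x4) & ((~~x3 & ~x4) | x1) & ~~x5   [De Morgan]
≡ (~x1 | ~x3 | x4) & ((x3 & ~x4) | x1) & ~~x5   [double negation]
≡ (~x1 | ~x3 | x4) & ((x3 & ~x4) | x1) & x5   [double negation]
≡ (~x1 | ~x3 | x4) & (x3 | x1) & (~x4 | x1) & x5   [distribute | over &]

(~x1 | ~x3 | x4) & (x3 | x1) & (~x4 | x1) & x5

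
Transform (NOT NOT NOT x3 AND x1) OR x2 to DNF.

(NOT x3 AND x1) OR x2

(NOT NOT NOT x3 AND x1) OR x2
⇔ (NOT x3 AND x1) OR x2   [double negation]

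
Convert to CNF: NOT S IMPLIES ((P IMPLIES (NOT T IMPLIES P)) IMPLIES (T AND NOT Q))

(S OR P OR T) AND (S OR P OR NOT Q) AND (S OR NOT T OR NOT Q) AND (S OR NOT P OR T) AND (S OR NOT P OR NOT Q)

NOT S IMPLIES ((P IMPLIES (NOT T IMPLIES P)) IMPLIES (T AND NOT Q))
≡ NOT NOT S OR ((P IMPLIES (NOT T IMPLIES P)) IMPLIES (T AND NOT Q))   [eliminate IMPLIES]
≡ NOT NOT S OR NOT (P IMPLIES (NOT T IMPLIES P)) OR (T AND NOT Q)   [eliminate IMPLIES]
≡ NOT NOT S OR NOT (NOT P OR (NOT T IMPLIES P)) OR (T AND NOT Q)   [eliminate IMPLIES]
≡ NOT NOT S OR NOT (NOT P OR NOT NOT T OR P) OR (T AND NOT Q)   [eliminate IMPLIES]
≡ S OR NOT (NOT P OR NOT NOT T OR P) OR (T AND NOT Q)   [double negation]
≡ S OR (NOT NOT P AND NOT NOT NOT T AND NOT P) OR (T AND NOT Q)   [De Morgan]
≡ S OR (P AND NOT NOT NOT T AND NOT P) OR (T AND NOT Q)   [double negation]
≡ S OR (P AND NOT T AND NOT P) OR (T AND NOT Q)   [double negation]
≡ (S OR P OR T) AND (S OR P OR NOT Q) AND (S OR NOT T OR T) AND (S OR NOT T OR NOT Q) AND (S OR NOT P OR T) AND (S OR NOT P OR NOT Q)   [distribute OR over AND]
≡ (S OR P OR T) AND (S OR P OR NOT Q) AND (S OR NOT T OR NOT Q) AND (S OR NOT P OR T) AND (S OR NOT P OR NOT Q)   [simplify]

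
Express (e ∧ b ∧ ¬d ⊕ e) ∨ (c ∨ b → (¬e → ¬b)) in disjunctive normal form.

(e ∧ b ∧ ¬d ⊕ e) ∨ (c ∨ b → (¬e → ¬b))
⇔ e ∧ b ∧ ¬d ∧ ¬e ∨ ¬(e ∧ b ∧ ¬d) ∧ e ∨ (c ∨ b → (¬e → ¬b))   — expand ⊕
⇔ e ∧ b ∧ ¬d ∧ ¬e ∨ ¬(e ∧ b ∧ ¬d) ∧ e ∨ ¬(c ∨ b) ∨ (¬e → ¬b)   — eliminate →
⇔ e ∧ b ∧ ¬d ∧ ¬e ∨ ¬(e ∧ b ∧ ¬d) ∧ e ∨ ¬(c ∨ b) ∨ ¬¬e ∨ ¬b   — eliminate →
⇔ e ∧ b ∧ ¬d ∧ ¬e ∨ (¬e ∨ ¬b ∨ ¬¬d) ∧ e ∨ ¬(c ∨ b) ∨ ¬¬e ∨ ¬b   — De Morgan
⇔ e ∧ b ∧ ¬d ∧ ¬e ∨ (¬e ∨ ¬b ∨ d) ∧ e ∨ ¬(c ∨ b) ∨ ¬¬e ∨ ¬b   — double negation
⇔ e ∧ b ∧ ¬d ∧ ¬e ∨ (¬e ∨ ¬b ∨ d) ∧ e ∨ ¬c ∧ ¬b ∨ ¬¬e ∨ ¬b   — De Morgan
⇔ e ∧ b ∧ ¬d ∧ ¬e ∨ (¬e ∨ ¬b ∨ d) ∧ e ∨ ¬c ∧ ¬b ∨ e ∨ ¬b   — double negation
⇔ e ∧ b ∧ ¬d ∧ ¬e ∨ ¬e ∧ e ∨ ¬b ∧ e ∨ d ∧ e ∨ ¬c ∧ ¬b ∨ e ∨ ¬b   — distribute ∧ over ∨
⇔ e ∨ ¬b   — simplify

e ∨ ¬b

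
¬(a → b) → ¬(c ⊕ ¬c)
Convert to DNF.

¬(a → b) → ¬(c ⊕ ¬c)
≡ ¬¬(a → b) ∨ ¬(c ⊕ ¬c)   (eliminate →)
≡ ¬¬(¬a ∨ b) ∨ ¬(c ⊕ ¬c)   (eliminate →)
≡ ¬¬(¬a ∨ b) ∨ ¬((c ∧ ¬¬c) ∨ (¬c ∧ ¬c))   (expand ⊕)
≡ ¬a ∨ b ∨ ¬((c ∧ ¬¬c) ∨ (¬c ∧ ¬c))   (double negation)
≡ ¬a ∨ b ∨ (¬(c ∧ ¬¬c) ∧ ¬(¬c ∧ ¬c))   (De Morgan)
≡ ¬a ∨ b ∨ ((¬c ∨ ¬¬¬c) ∧ ¬(¬c ∧ ¬c))   (De Morgan)
≡ ¬a ∨ b ∨ ((¬c ∨ ¬c) ∧ ¬(¬c ∧ ¬c))   (double negation)
≡ ¬a ∨ b ∨ ((¬c ∨ ¬c) ∧ (¬¬c ∨ ¬¬c))   (De Morgan)
≡ ¬a ∨ b ∨ ((¬c ∨ ¬c) ∧ (c ∨ ¬¬c))   (double negation)
≡ ¬a ∨ b ∨ ((¬c ∨ ¬c) ∧ (c ∨ c))   (double negation)
≡ ¬a ∨ b ∨ (¬c ∧ c) ∨ (¬c ∧ c) ∨ (¬c ∧ c) ∨ (¬c ∧ c)   (distribute ∧ over ∨)
≡ ¬a ∨ b   (simplify)

¬a ∨ b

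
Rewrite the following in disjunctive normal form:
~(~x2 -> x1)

~x2 & ~x1

~(~x2 -> x1)
= ~(~~x2 | x1)
= ~~~x2 & ~x1
= ~x2 & ~x1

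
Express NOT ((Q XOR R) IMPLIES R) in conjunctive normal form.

NOT ((Q XOR R) IMPLIES R)
⇔ NOT (NOT (Q XOR R) OR R)
⇔ NOT (NOT ((Q OR R) AND NOT (Q AND R)) OR R)
⇔ NOT NOT ((Q OR R) AND NOT (Q AND R)) AND NOT R
⇔ (Q OR R) AND NOT (Q AND R) AND NOT R
⇔ (Q OR R) AND (NOT Q OR NOT R) AND NOT R
⇔ (Q OR R) AND NOT R

(Q OR R) AND NOT R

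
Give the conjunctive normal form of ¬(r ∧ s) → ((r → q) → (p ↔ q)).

(r ∨ ¬p ∨ q) ∧ (r ∨ ¬q ∨ p) ∧ (s ∨ ¬q ∨ p)

¬(r ∧ s) → ((r → q) → (p ↔ q))
⇔ ¬¬(r ∧ s) ∨ ((r → q) → (p ↔ q))   [eliminate →]
⇔ ¬¬(r ∧ s) ∨ ¬(r → q) ∨ (p ↔ q)   [eliminate →]
⇔ ¬¬(r ∧ s) ∨ ¬(¬r ∨ q) ∨ (p ↔ q)   [eliminate →]
⇔ ¬¬(r ∧ s) ∨ ¬(¬r ∨ q) ∨ ((p → q) ∧ (q → p))   [eliminate ↔]
⇔ ¬¬(r ∧ s) ∨ ¬(¬r ∨ q) ∨ ((¬p ∨ q) ∧ (q → p))   [eliminate →]
⇔ ¬¬(r ∧ s) ∨ ¬(¬r ∨ q) ∨ ((¬p ∨ q) ∧ (¬q ∨ p))   [eliminate →]
⇔ (r ∧ s) ∨ ¬(¬r ∨ q) ∨ ((¬p ∨ q) ∧ (¬q ∨ p))   [double negation]
⇔ (r ∧ s) ∨ (¬¬r ∧ ¬q) ∨ ((¬p ∨ q) ∧ (¬q ∨ p))   [De Morgan]
⇔ (r ∧ s) ∨ (r ∧ ¬q) ∨ ((¬p ∨ q) ∧ (¬q ∨ p))   [double negation]
⇔ (r ∨ r ∨ ¬p ∨ q) ∧ (r ∨ r ∨ ¬q ∨ p) ∧ (r ∨ ¬q ∨ ¬p ∨ q) ∧ (r ∨ ¬q ∨ ¬q ∨ p) ∧ (s ∨ r ∨ ¬p ∨ q) ∧ (s ∨ r ∨ ¬q ∨ p) ∧ (s ∨ ¬q ∨ ¬p ∨ q) ∧ (s ∨ ¬q ∨ ¬q ∨ p)   [distribute ∨ over ∧]
⇔ (r ∨ ¬p ∨ q) ∧ (r ∨ ¬q ∨ p) ∧ (s ∨ ¬q ∨ p)   [simplify]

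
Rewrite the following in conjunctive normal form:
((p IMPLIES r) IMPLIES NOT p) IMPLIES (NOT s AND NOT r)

((p IMPLIES r) IMPLIES NOT p) IMPLIES (NOT s AND NOT r)
= NOT ((p IMPLIES r) IMPLIES NOT p) OR (NOT s AND NOT r)   [eliminate IMPLIES]
= NOT (NOT (p IMPLIES r) OR NOT p) OR (NOT s AND NOT r)   [eliminate IMPLIES]
= NOT (NOT (NOT p OR r) OR NOT p) OR (NOT s AND NOT r)   [eliminate IMPLIES]
= (NOT NOT (NOT p OR r) AND NOT NOT p) OR (NOT s AND NOT r)   [De Morgan]
= ((NOT p OR r) AND NOT NOT p) OR (NOT s AND NOT r)   [double negation]
= ((NOT p OR r) AND p) OR (NOT s AND NOT r)   [double negation]
= (NOT p OR r OR NOT s) AND (NOT p OR r OR NOT r) AND (p OR NOT s) AND (p OR NOT r)   [distribute OR over AND]
= (NOT p OR r OR NOT s) AND (p OR NOT s) AND (p OR NOT r)   [simplify]

(NOT p OR r OR NOT s) AND (p OR NOT s) AND (p OR NOT r)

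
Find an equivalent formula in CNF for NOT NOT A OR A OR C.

A OR C

NOT NOT A OR A OR C
≡ A OR A OR C   (double negation)
≡ A OR C   (simplify)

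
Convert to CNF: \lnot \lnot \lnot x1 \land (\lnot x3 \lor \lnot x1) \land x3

\lnot \lnot \lnot x1 \land (\lnot x3 \lor \lnot x1) \land x3
⇔ \lnot x1 \land (\lnot x3 \lor \lnot x1) \land x3   (double negation)
⇔ \lnot x1 \land x3   (simplify)

\lnot x1 \land x3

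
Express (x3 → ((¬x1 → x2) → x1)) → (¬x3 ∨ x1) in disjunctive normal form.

(x3 ∧ x2 ∧ ¬x1) ∨ ¬x3 ∨ x1

(x3 → ((¬x1 → x2) → x1)) → (¬x3 ∨ x1)
≡ ¬(x3 → ((¬x1 → x2) → x1)) ∨ ¬x3 ∨ x1
≡ ¬(¬x3 ∨ ((¬x1 → x2) → x1)) ∨ ¬x3 ∨ x1
≡ ¬(¬x3 ∨ ¬(¬x1 → x2) ∨ x1) ∨ ¬x3 ∨ x1
≡ ¬(¬x3 ∨ ¬(¬¬x1 ∨ x2) ∨ x1) ∨ ¬x3 ∨ x1
≡ (¬¬x3 ∧ ¬¬(¬¬x1 ∨ x2) ∧ ¬x1) ∨ ¬x3 ∨ x1
≡ (x3 ∧ ¬¬(¬¬x1 ∨ x2) ∧ ¬x1) ∨ ¬x3 ∨ x1
≡ (x3 ∧ (¬¬x1 ∨ x2) ∧ ¬x1) ∨ ¬x3 ∨ x1
≡ (x3 ∧ (x1 ∨ x2) ∧ ¬x1) ∨ ¬x3 ∨ x1
≡ (x3 ∧ x1 ∧ ¬x1) ∨ (x3 ∧ x2 ∧ ¬x1) ∨ ¬x3 ∨ x1
≡ (x3 ∧ x2 ∧ ¬x1) ∨ ¬x3 ∨ x1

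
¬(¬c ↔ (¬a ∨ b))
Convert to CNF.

(¬c ∨ ¬a ∨ b) ∧ (a ∨ c) ∧ (¬b ∨ c)

¬(¬c ↔ (¬a ∨ b))
≡ ¬((¬c → (¬a ∨ b)) ∧ ((¬a ∨ b) → ¬c))   [eliminate ↔]
≡ ¬((¬¬c ∨ ¬a ∨ b) ∧ ((¬a ∨ b) → ¬c))   [eliminate →]
≡ ¬((¬¬c ∨ ¬a ∨ b) ∧ (¬(¬a ∨ b) ∨ ¬c))   [eliminate →]
≡ ¬(¬¬c ∨ ¬a ∨ b) ∨ ¬(¬(¬a ∨ b) ∨ ¬c)   [De Morgan]
≡ (¬¬¬c ∧ ¬¬a ∧ ¬b) ∨ ¬(¬(¬a ∨ b) ∨ ¬c)   [De Morgan]
≡ (¬c ∧ ¬¬a ∧ ¬b) ∨ ¬(¬(¬a ∨ b) ∨ ¬c)   [double negation]
≡ (¬c ∧ a ∧ ¬b) ∨ ¬(¬(¬a ∨ b) ∨ ¬c)   [double negation]
≡ (¬c ∧ a ∧ ¬b) ∨ (¬¬(¬a ∨ b) ∧ ¬¬c)   [De Morgan]
≡ (¬c ∧ a ∧ ¬b) ∨ ((¬a ∨ b) ∧ ¬¬c)   [double negation]
≡ (¬c ∧ a ∧ ¬b) ∨ ((¬a ∨ b) ∧ c)   [double negation]
≡ (¬c ∨ ¬a ∨ b) ∧ (¬c ∨ c) ∧ (a ∨ ¬a ∨ b) ∧ (a ∨ c) ∧ (¬b ∨ ¬a ∨ b) ∧ (¬b ∨ c)   [distribute ∨ over ∧]
≡ (¬c ∨ ¬a ∨ b) ∧ (a ∨ c) ∧ (¬b ∨ c)   [simplify]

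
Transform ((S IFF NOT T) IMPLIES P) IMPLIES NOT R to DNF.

((S IFF NOT T) IMPLIES P) IMPLIES NOT R
≡ NOT ((S IFF NOT T) IMPLIES P) OR NOT R   (eliminate IMPLIES)
≡ NOT (NOT (S IFF NOT T) OR P) OR NOT R   (eliminate IMPLIES)
≡ NOT (NOT ((S IMPLIES NOT T) AND (NOT T IMPLIES S)) OR P) OR NOT R   (eliminate IFF)
≡ NOT (NOT ((NOT S OR NOT T) AND (NOT T IMPLIES S)) OR P) OR NOT R   (eliminate IMPLIES)
≡ NOT (NOT ((NOT S OR NOT T) AND (NOT NOT T OR S)) OR P) OR NOT R   (eliminate IMPLIES)
≡ (NOT NOT ((NOT S OR NOT T) AND (NOT NOT T OR S)) AND NOT P) OR NOT R   (De Morgan)
≡ ((NOT S OR NOT T) AND (NOT NOT T OR S) AND NOT P) OR NOT R   (double negation)
≡ ((NOT S OR NOT T) AND (T OR S) AND NOT P) OR NOT R   (double negation)
≡ (NOT S AND T AND NOT P) OR (NOT S AND S AND NOT P) OR (NOT T AND T AND NOT P) OR (NOT T AND S AND NOT P) OR NOT R   (distribute AND over OR)
≡ (NOT S AND T AND NOT P) OR (NOT T AND S AND NOT P) OR NOT R   (simplify)

(NOT S AND T AND NOT P) OR (NOT T AND S AND NOT P) OR NOT R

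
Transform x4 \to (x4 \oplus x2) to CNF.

x4 \to (x4 \oplus x2)
= \lnot x4 \lor (x4 \oplus x2)   (eliminate \to)
= \lnot x4 \lor ((x4 \lor x2) \land \lnot (x4 \land x2))   (expand \oplus)
= \lnot x4 \lor ((x4 \lor x2) \land (\lnot x4 \lor \lnot x2))   (De Morgan)
= (\lnot x4 \lor x4 \lor x2) \land (\lnot x4 \lor \lnot x4 \lor \lnot x2)   (distribute \lor over \land)
= \lnot x4 \lor \lnot x2   (simplify)

\lnot x4 \lor \lnot x2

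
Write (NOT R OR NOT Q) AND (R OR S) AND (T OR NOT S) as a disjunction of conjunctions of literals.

(NOT R OR NOT Q) AND (R OR S) AND (T OR NOT S)
≡ (NOT R AND R AND T) OR (NOT R AND R AND NOT S) OR (NOT R AND S AND T) OR (NOT R AND S AND NOT S) OR (NOT Q AND R AND T) OR (NOT Q AND R AND NOT S) OR (NOT Q AND S AND T) OR (NOT Q AND S AND NOT S)   [distribute AND over OR]
≡ (NOT R AND S AND T) OR (NOT Q AND R AND T) OR (NOT Q AND R AND NOT S) OR (NOT Q AND S AND T)   [simplify]

(NOT R AND S AND T) OR (NOT Q AND R AND T) OR (NOT Q AND R AND NOT S) OR (NOT Q AND S AND T)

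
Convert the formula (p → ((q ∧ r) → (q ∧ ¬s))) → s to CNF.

(p ∨ s) ∧ (q ∨ s) ∧ (r ∨ s) ∧ (¬q ∨ s)

(p → ((q ∧ r) → (q ∧ ¬s))) → s
≡ ¬(p → ((q ∧ r) → (q ∧ ¬s))) ∨ s
≡ ¬(¬p ∨ ((q ∧ r) → (q ∧ ¬s))) ∨ s
≡ ¬(¬p ∨ ¬(q ∧ r) ∨ (q ∧ ¬s)) ∨ s
≡ (¬¬p ∧ ¬¬(q ∧ r) ∧ ¬(q ∧ ¬s)) ∨ s
≡ (p ∧ ¬¬(q ∧ r) ∧ ¬(q ∧ ¬s)) ∨ s
≡ (p ∧ q ∧ r ∧ ¬(q ∧ ¬s)) ∨ s
≡ (p ∧ q ∧ r ∧ (¬q ∨ ¬¬s)) ∨ s
≡ (p ∧ q ∧ r ∧ (¬q ∨ s)) ∨ s
≡ (p ∨ s) ∧ (q ∨ s) ∧ (r ∨ s) ∧ (¬q ∨ s ∨ s)
≡ (p ∨ s) ∧ (q ∨ s) ∧ (r ∨ s) ∧ (¬q ∨ s)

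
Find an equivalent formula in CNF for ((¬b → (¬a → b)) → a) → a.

((¬b → (¬a → b)) → a) → a
= ¬((¬b → (¬a → b)) → a) ∨ a   [eliminate →]
= ¬(¬(¬b → (¬a → b)) ∨ a) ∨ a   [eliminate →]
= ¬(¬(¬¬b ∨ (¬a → b)) ∨ a) ∨ a   [eliminate →]
= ¬(¬(¬¬b ∨ ¬¬a ∨ b) ∨ a) ∨ a   [eliminate →]
= (¬¬(¬¬b ∨ ¬¬a ∨ b) ∧ ¬a) ∨ a   [De Morgan]
= ((¬¬b ∨ ¬¬a ∨ b) ∧ ¬a) ∨ a   [double negation]
= ((b ∨ ¬¬a ∨ b) ∧ ¬a) ∨ a   [double negation]
= ((b ∨ a ∨ b) ∧ ¬a) ∨ a   [double negation]
= (b ∨ a ∨ b ∨ a) ∧ (¬a ∨ a)   [distribute ∨ over ∧]
= b ∨ a   [simplify]

b ∨ a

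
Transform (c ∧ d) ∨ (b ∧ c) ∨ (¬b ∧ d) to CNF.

(c ∨ ¬b) ∧ (c ∨ d) ∧ (d ∨ b)

(c ∧ d) ∨ (b ∧ c) ∨ (¬b ∧ d)
≡ (c ∨ b ∨ ¬b) ∧ (c ∨ b ∨ d) ∧ (c ∨ c ∨ ¬b) ∧ (c ∨ c ∨ d) ∧ (d ∨ b ∨ ¬b) ∧ (d ∨ b ∨ d) ∧ (d ∨ c ∨ ¬b) ∧ (d ∨ c ∨ d)   [distribute ∨ over ∧]
≡ (c ∨ ¬b) ∧ (c ∨ d) ∧ (d ∨ b)   [simplify]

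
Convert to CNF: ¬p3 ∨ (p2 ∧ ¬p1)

¬p3 ∨ (p2 ∧ ¬p1)
≡ (¬p3 ∨ p2) ∧ (¬p3 ∨ ¬p1)   — distribute ∨ over ∧

(¬p3 ∨ p2) ∧ (¬p3 ∨ ¬p1)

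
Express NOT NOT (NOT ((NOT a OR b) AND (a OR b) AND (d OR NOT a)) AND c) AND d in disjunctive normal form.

(a AND NOT b AND c AND d) OR (NOT a AND NOT b AND c AND d)

NOT NOT (NOT ((NOT a OR b) AND (a OR b) AND (d OR NOT a)) AND c) AND d
≡ NOT ((NOT a OR b) AND (a OR b) AND (d OR NOT a)) AND c AND d   — double negation
≡ (NOT (NOT a OR b) OR NOT (a OR b) OR NOT (d OR NOT a)) AND c AND d   — De Morgan
≡ ((NOT NOT a AND NOT b) OR NOT (a OR b) OR NOT (d OR NOT a)) AND c AND d   — De Morgan
≡ ((a AND NOT b) OR NOT (a OR b) OR NOT (d OR NOT a)) AND c AND d   — double negation
≡ ((a AND NOT b) OR (NOT a AND NOT b) OR NOT (d OR NOT a)) AND c AND d   — De Morgan
≡ ((a AND NOT b) OR (NOT a AND NOT b) OR (NOT d AND NOT NOT a)) AND c AND d   — De Morgan
≡ ((a AND NOT b) OR (NOT a AND NOT b) OR (NOT d AND a)) AND c AND d   — double negation
≡ (a AND NOT b AND c AND d) OR (NOT a AND NOT b AND c AND d) OR (NOT d AND a AND c AND d)   — distribute AND over OR
≡ (a AND NOT b AND c AND d) OR (NOT a AND NOT b AND c AND d)   — simplify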